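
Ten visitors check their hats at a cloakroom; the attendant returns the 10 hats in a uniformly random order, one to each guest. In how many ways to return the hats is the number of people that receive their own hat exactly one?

Choose which one of the 10 is fixed: C(10,1) = 10.
The other 9 form a derangement: !9 = 133496.
Total: 10 × 133496 = 1334960.

1334960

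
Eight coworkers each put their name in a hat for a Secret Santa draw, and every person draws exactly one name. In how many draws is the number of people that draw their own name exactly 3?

Pick the 3 fixed positions: C(8,3) = 56 ways.
The other 5 form a derangement: !5 = 44.
Total: 56 × 44 = 2464.

2464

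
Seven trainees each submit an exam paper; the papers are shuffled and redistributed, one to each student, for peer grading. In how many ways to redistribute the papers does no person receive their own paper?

The subfactorial !7 = [7!/e] (nearest integer).
7! = 5040, and 5040/e ≈ 1854.11, so !7 = 1854.

1854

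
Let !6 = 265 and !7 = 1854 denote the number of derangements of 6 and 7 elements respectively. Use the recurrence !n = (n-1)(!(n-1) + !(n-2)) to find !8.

!8 = (8-1)·(!7 + !6) = 7·(1854 + 265) = 7·2119 = 14833.

14833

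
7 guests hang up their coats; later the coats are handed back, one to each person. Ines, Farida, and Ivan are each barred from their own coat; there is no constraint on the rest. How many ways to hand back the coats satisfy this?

3216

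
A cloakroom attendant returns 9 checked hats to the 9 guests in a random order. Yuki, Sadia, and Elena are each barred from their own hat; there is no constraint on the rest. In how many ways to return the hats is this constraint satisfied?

256320

Inclusion-exclusion on the 3 forbidden self-matches:
Σ_{j=0}^{3} (-1)^j C(3,j)(9-j)!
= C(3,0)·9! - C(3,1)·8! + C(3,2)·7! - C(3,3)·6!
= 362880 - 120960 + 15120 - 720
= 256320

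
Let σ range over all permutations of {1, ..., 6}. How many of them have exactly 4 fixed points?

15

Pick the 4 fixed positions: C(6,4) = 15 ways.
The remaining 2 must be deranged: !2 = 1.
Total: 15 × 1 = 15.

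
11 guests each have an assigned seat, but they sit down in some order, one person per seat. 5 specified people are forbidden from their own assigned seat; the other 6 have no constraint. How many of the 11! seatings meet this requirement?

25022880

Inclusion-exclusion on the 5 forbidden self-matches:
Σ_{j=0}^{5} (-1)^j C(5,j)(11-j)!
= C(5,0)·11! - C(5,1)·10! + C(5,2)·9! - C(5,3)·8! + C(5,4)·7! - C(5,5)·6!
= 39916800 - 18144000 + 3628800 - 403200 + 25200 - 720
= 25022880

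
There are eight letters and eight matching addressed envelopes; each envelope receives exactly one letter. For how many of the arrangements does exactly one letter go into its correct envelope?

14832

Choose which one of the 8 is fixed: C(8,1) = 8.
The other 7 form a derangement: !7 = 1854.
Total: 8 × 1854 = 14832.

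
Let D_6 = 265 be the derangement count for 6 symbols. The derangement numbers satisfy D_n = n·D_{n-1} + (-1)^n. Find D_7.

D_7 = 7·265 - 1 = 1854.

1854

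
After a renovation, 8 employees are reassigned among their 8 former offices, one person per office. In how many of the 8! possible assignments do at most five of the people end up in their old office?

# with exactly i fixed is C(8,i)·!(8-i); sum over i=0..5:
  i=0: C(8,0)·!8 = 1·14833 = 14833
  i=1: C(8,1)·!7 = 8·1854 = 14832
  i=2: C(8,2)·!6 = 28·265 = 7420
  i=3: C(8,3)·!5 = 56·44 = 2464
  i=4: C(8,4)·!4 = 70·9 = 630
  i=5: C(8,5)·!3 = 56·2 = 112
Total = 40291.

40291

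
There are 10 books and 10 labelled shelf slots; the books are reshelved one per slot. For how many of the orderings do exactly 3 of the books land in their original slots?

Choose which 3 of the 10 are fixed: C(10,3) = 120.
The remaining 7 must be deranged: !7 = 1854.
Total: 120 × 1854 = 222480.

222480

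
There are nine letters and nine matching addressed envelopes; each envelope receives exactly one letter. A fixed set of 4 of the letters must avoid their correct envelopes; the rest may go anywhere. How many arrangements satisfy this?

Inclusion-exclusion on the 4 forbidden self-matches:
Σ_{j=0}^{4} (-1)^j C(4,j)(9-j)!
= C(4,0)·9! - C(4,1)·8! + C(4,2)·7! - C(4,3)·6! + C(4,4)·5!
= 362880 - 161280 + 30240 - 2880 + 120
= 229080

229080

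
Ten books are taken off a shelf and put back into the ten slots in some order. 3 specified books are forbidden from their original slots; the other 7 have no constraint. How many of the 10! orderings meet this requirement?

2656080

Let A_j be the event that the j-th constrained one is fixed. By inclusion-exclusion over the 3 events:
Σ_{j=0}^{3} (-1)^j C(3,j)(10-j)!
= C(3,0)·10! - C(3,1)·9! + C(3,2)·8! - C(3,3)·7!
= 3628800 - 1088640 + 120960 - 5040
= 2656080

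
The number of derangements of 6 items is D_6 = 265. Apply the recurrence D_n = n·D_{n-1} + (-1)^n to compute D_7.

D_7 = 7·265 - 1 = 1854.

1854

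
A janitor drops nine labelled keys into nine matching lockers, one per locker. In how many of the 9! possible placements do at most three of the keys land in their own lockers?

# with exactly i fixed is C(9,i)·!(9-i); sum over i=0..3:
  i=0: C(9,0)·!9 = 1·133496 = 133496
  i=1: C(9,1)·!8 = 9·14833 = 133497
  i=2: C(9,2)·!7 = 36·1854 = 66744
  i=3: C(9,3)·!6 = 84·265 = 22260
Total = 355997.

355997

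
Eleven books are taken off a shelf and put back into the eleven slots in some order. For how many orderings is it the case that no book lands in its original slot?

14684570

!11 is the nearest integer to 11!/e.
11! = 39916800, and 39916800/e ≈ 14684570.08, so !11 = 14684570.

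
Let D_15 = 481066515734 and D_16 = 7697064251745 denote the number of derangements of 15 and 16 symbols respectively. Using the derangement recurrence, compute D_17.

130850092279664

D_17 = (17-1)·(D_16 + D_15) = 16·(7697064251745 + 481066515734) = 16·8178130767479 = 130850092279664.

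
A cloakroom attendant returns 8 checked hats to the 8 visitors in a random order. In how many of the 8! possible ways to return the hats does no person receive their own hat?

14833

!8 = 8! · Σ_{k=0}^{8} (-1)^k/k!
= 8! - 8!/1! + 8!/2! - 8!/3! + 8!/4! - 8!/5! + 8!/6! - 8!/7! + 8!/8!
= 40320 - 40320 + 20160 - 6720 + 1680 - 336 + 56 - 8 + 1
= 14833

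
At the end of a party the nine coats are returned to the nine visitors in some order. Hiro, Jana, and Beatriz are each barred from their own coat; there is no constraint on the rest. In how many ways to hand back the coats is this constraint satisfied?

Let A_j be the event that the j-th constrained one is fixed. By inclusion-exclusion over the 3 events:
Σ_{j=0}^{3} (-1)^j C(3,j)(9-j)!
= C(3,0)·9! - C(3,1)·8! + C(3,2)·7! - C(3,3)·6!
= 362880 - 120960 + 15120 - 720
= 256320

256320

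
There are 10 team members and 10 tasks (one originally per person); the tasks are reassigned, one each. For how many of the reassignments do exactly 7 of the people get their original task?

240

Pick the 7 fixed positions: C(10,7) = 120 ways.
The remaining 3 must be deranged: !3 = 2.
Total: 120 × 2 = 240.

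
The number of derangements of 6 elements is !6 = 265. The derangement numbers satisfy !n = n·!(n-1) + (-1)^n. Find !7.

1854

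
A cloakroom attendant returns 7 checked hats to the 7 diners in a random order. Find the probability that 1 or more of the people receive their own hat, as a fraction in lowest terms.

Favorable outcomes: Σ_{i≥1} C(7,i)·!(7-i) = 7·265 + 21·44 + 35·9 + 35·2 + 21·1 + 7·0 + 1·1 = 3186.
Total outcomes: 7! = 5040.
Probability = 3186/5040 = 177/280.

177/280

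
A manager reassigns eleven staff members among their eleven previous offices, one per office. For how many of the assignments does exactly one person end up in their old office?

14684571

Pick the single fixed position: C(11,1) = 11 ways.
The remaining 10 must be deranged: !10 = 1334961.
Total: 11 × 1334961 = 14684571.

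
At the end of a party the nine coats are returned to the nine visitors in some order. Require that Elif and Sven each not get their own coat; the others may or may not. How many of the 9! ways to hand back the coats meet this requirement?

Let A_j be the event that the j-th constrained one is fixed. By inclusion-exclusion over the 2 events:
Σ_{j=0}^{2} (-1)^j C(2,j)(9-j)!
= C(2,0)·9! - C(2,1)·8! + C(2,2)·7!
= 362880 - 80640 + 5040
= 287280

287280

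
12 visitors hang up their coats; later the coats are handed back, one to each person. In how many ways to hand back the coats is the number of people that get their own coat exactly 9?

Pick the 9 fixed positions: C(12,9) = 220 ways.
The other 3 form a derangement: !3 = 2.
Total: 220 × 2 = 440.

440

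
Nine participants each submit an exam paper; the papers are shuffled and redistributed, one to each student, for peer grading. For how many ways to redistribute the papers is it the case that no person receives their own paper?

133496

Recurrence: !9 = 8·(!8 + !7).
!9 = 8·(14833 + 1854) = 8·16687 = 133496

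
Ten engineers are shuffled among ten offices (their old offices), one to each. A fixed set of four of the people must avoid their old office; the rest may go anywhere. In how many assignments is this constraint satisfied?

2399760

Let A_j be the event that the j-th constrained one is fixed. By inclusion-exclusion over the 4 events:
Σ_{j=0}^{4} (-1)^j C(4,j)(10-j)!
= C(4,0)·10! - C(4,1)·9! + C(4,2)·8! - C(4,3)·7! + C(4,4)·6!
= 3628800 - 1451520 + 241920 - 20160 + 720
= 2399760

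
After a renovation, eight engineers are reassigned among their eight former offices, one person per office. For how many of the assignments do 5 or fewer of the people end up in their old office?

Sum C(8,i)·!(8-i) for i = 0..5:
  i=0: C(8,0)·!8 = 1·14833 = 14833
  i=1: C(8,1)·!7 = 8·1854 = 14832
  i=2: C(8,2)·!6 = 28·265 = 7420
  i=3: C(8,3)·!5 = 56·44 = 2464
  i=4: C(8,4)·!4 = 70·9 = 630
  i=5: C(8,5)·!3 = 56·2 = 112
Total = 40291.

40291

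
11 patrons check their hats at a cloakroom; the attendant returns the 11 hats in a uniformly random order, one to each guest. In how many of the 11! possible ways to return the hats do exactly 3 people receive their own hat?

Choose which 3 of the 11 are fixed: C(11,3) = 165.
The remaining 8 must be deranged: !8 = 14833.
Total: 165 × 14833 = 2447445.

2447445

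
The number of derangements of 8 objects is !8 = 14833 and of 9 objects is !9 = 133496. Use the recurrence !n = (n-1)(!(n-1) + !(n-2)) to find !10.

1334961

!10 = (10-1)·(!9 + !8) = 9·(133496 + 14833) = 9·148329 = 1334961.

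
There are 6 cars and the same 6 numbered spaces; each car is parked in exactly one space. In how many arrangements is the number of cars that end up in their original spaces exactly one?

264

Pick the single fixed position: C(6,1) = 6 ways.
The other 5 form a derangement: !5 = 44.
Total: 6 × 44 = 264.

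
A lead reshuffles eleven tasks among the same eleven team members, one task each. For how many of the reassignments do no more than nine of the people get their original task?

# with exactly i fixed is C(11,i)·!(11-i); sum over i=0..9:
  i=0: C(11,0)·!11 = 1·14684570 = 14684570
  i=1: C(11,1)·!10 = 11·1334961 = 14684571
  i=2: C(11,2)·!9 = 55·133496 = 7342280
  i=3: C(11,3)·!8 = 165·14833 = 2447445
  i=4: C(11,4)·!7 = 330·1854 = 611820
  i=5: C(11,5)·!6 = 462·265 = 122430
  i=6: C(11,6)·!5 = 462·44 = 20328
  i=7: C(11,7)·!4 = 330·9 = 2970
  i=8: C(11,8)·!3 = 165·2 = 330
  i=9: C(11,9)·!2 = 55·1 = 55
Total = 39916799.

39916799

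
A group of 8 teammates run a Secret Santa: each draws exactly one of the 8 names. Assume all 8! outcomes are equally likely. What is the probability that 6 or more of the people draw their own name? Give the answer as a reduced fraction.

Favorable outcomes: Σ_{i≥6} C(8,i)·!(8-i) = 28·1 + 8·0 + 1·1 = 29.
Total outcomes: 8! = 40320.
Probability = 29/40320 = 29/40320.

29/40320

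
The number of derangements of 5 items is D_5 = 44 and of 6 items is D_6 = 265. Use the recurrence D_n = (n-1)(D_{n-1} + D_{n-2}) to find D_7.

1854

D_7 = (7-1)·(D_6 + D_5) = 6·(265 + 44) = 6·309 = 1854.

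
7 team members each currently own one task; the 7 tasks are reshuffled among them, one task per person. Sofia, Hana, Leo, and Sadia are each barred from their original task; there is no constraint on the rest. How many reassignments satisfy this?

Let A_j be the event that the j-th constrained one is fixed. By inclusion-exclusion over the 4 events:
Σ_{j=0}^{4} (-1)^j C(4,j)(7-j)!
= C(4,0)·7! - C(4,1)·6! + C(4,2)·5! - C(4,3)·4! + C(4,4)·3!
= 5040 - 2880 + 720 - 96 + 6
= 2790

2790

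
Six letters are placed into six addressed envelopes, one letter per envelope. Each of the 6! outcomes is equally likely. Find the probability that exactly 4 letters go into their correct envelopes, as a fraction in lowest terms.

1/48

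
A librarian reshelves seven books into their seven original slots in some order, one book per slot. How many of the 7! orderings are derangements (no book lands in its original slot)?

1854

Recurrence: !7 = 7·!6 + (-1)^7.
!7 = 7·265 - 1 = 1854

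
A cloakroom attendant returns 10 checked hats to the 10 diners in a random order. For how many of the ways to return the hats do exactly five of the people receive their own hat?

11088

Choose which 5 of the 10 are fixed: C(10,5) = 252.
The other 5 form a derangement: !5 = 44.
Total: 252 × 44 = 11088.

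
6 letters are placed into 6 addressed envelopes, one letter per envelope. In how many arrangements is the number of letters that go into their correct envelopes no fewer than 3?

56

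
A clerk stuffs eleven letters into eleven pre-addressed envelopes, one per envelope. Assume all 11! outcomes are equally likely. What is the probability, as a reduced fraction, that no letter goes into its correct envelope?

1468457/3991680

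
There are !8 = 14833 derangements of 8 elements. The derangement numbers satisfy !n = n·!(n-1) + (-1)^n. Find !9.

!9 = 9·14833 - 1 = 133496.

133496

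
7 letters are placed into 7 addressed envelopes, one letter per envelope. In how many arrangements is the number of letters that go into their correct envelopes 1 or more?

3186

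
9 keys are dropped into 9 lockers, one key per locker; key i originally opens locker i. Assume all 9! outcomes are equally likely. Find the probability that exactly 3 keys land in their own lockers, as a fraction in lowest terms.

53/864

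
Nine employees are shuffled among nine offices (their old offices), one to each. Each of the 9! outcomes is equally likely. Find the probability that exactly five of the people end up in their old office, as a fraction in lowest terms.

1/320

Favorable outcomes: C(9,5)·!4 = 126·9 = 1134.
Total outcomes: 9! = 362880.
Probability = 1134/362880 = 1/320.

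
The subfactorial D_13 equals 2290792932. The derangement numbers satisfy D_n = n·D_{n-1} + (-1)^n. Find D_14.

32071101049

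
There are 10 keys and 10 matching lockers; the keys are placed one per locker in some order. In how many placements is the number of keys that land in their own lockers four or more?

68914

Sum C(10,i)·!(10-i) for i = 4..10:
  i=4: C(10,4)·!6 = 210·265 = 55650
  i=5: C(10,5)·!5 = 252·44 = 11088
  i=6: C(10,6)·!4 = 210·9 = 1890
  i=7: C(10,7)·!3 = 120·2 = 240
  i=8: C(10,8)·!2 = 45·1 = 45
  i=9: C(10,9)·!1 = 10·0 = 0
  i=10: C(10,10)·!0 = 1·1 = 1
Total = 68914.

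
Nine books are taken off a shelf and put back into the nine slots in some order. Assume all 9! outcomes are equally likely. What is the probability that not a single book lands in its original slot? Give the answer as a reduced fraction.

16687/45360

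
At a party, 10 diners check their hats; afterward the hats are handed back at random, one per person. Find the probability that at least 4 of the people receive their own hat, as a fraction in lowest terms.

34457/1814400

Favorable outcomes: Σ_{i≥4} C(10,i)·!(10-i) = 210·265 + 252·44 + 210·9 + 120·2 + 45·1 + 10·0 + 1·1 = 68914.
Total outcomes: 10! = 3628800.
Probability = 68914/3628800 = 34457/1814400.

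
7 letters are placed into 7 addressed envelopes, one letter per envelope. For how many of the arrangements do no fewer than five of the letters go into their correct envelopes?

22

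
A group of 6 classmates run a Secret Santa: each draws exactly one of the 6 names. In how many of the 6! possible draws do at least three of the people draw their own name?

# with exactly i fixed is C(6,i)·!(6-i); sum over i=3..6:
  i=3: C(6,3)·!3 = 20·2 = 40
  i=4: C(6,4)·!2 = 15·1 = 15
  i=5: C(6,5)·!1 = 6·0 = 0
  i=6: C(6,6)·!0 = 1·1 = 1
Total = 56.

56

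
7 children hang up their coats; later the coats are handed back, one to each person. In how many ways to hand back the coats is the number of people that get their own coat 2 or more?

1331

Sum C(7,i)·!(7-i) for i = 2..7:
  i=2: C(7,2)·!5 = 21·44 = 924
  i=3: C(7,3)·!4 = 35·9 = 315
  i=4: C(7,4)·!3 = 35·2 = 70
  i=5: C(7,5)·!2 = 21·1 = 21
  i=6: C(7,6)·!1 = 7·0 = 0
  i=7: C(7,7)·!0 = 1·1 = 1
Total = 1331.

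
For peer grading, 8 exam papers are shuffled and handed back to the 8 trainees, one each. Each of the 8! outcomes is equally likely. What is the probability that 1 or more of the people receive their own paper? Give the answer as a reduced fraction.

Favorable outcomes: Σ_{i≥1} C(8,i)·!(8-i) = 8·1854 + 28·265 + 56·44 + 70·9 + 56·2 + 28·1 + 8·0 + 1·1 = 25487.
Total outcomes: 8! = 40320.
Probability = 25487/40320 = 3641/5760.

3641/5760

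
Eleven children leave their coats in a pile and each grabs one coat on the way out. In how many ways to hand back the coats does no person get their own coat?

14684570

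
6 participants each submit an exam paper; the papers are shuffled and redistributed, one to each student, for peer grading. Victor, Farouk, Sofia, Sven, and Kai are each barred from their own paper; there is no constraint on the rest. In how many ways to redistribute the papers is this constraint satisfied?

309

Let A_j be the event that the j-th constrained one is fixed. By inclusion-exclusion over the 5 events:
Σ_{j=0}^{5} (-1)^j C(5,j)(6-j)!
= C(5,0)·6! - C(5,1)·5! + C(5,2)·4! - C(5,3)·3! + C(5,4)·2! - C(5,5)·1!
= 720 - 600 + 240 - 60 + 10 - 1
= 309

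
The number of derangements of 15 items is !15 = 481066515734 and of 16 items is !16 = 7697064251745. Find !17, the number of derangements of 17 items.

!17 = (17-1)·(!16 + !15) = 16·(7697064251745 + 481066515734) = 16·8178130767479 = 130850092279664.

130850092279664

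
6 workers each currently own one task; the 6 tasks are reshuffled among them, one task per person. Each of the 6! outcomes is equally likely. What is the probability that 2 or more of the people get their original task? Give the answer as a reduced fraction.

191/720

Favorable outcomes: Σ_{i≥2} C(6,i)·!(6-i) = 15·9 + 20·2 + 15·1 + 6·0 + 1·1 = 191.
Total outcomes: 6! = 720.
Probability = 191/720 = 191/720.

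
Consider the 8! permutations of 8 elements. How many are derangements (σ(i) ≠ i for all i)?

Use !n = n·!(n-1) + (-1)^n.
!8 = 8·1854 + 1 = 14833

14833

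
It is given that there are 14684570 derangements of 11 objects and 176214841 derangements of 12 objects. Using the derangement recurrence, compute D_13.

D_13 = (13-1)·(D_12 + D_11) = 12·(176214841 + 14684570) = 12·190899411 = 2290792932.

2290792932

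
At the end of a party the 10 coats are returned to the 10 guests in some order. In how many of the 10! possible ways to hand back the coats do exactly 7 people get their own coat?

Choose which 7 of the 10 are fixed: C(10,7) = 120.
The other 3 form a derangement: !3 = 2.
Total: 120 × 2 = 240.

240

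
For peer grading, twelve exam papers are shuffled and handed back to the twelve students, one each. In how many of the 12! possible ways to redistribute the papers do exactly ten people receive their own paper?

Choose which 10 of the 12 are fixed: C(12,10) = 66.
The other 2 form a derangement: !2 = 1.
Total: 66 × 1 = 66.

66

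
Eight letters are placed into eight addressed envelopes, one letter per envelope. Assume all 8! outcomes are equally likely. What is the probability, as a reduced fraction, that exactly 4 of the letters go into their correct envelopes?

1/64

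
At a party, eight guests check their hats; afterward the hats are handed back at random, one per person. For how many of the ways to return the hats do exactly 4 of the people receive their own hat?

Choose which 4 of the 8 are fixed: C(8,4) = 70.
The remaining 4 must be deranged: !4 = 9.
Total: 70 × 9 = 630.

630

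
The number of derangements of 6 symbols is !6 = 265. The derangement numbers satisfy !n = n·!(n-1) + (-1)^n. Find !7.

1854

!7 = 7·265 - 1 = 1854.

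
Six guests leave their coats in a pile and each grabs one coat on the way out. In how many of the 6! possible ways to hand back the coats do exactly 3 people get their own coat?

Pick the 3 fixed positions: C(6,3) = 20 ways.
The remaining 3 must be deranged: !3 = 2.
Total: 20 × 2 = 40.

40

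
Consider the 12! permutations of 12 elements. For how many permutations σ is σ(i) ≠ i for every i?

The number of derangements of 12 is !12 = Σ_{k=0}^{12} (-1)^k·12!/k!
= 12! - 12!/1! + 12!/2! - 12!/3! + 12!/4! - 12!/5! + 12!/6! - 12!/7! + 12!/8! - 12!/9! + 12!/10! - 12!/11! + 12!/12!
= 479001600 - 479001600 + 239500800 - 79833600 + 19958400 - 3991680 + 665280 - 95040 + 11880 - 1320 + 132 - 12 + 1
= 176214841

176214841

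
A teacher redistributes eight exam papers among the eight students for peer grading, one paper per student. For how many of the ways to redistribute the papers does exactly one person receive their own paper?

14832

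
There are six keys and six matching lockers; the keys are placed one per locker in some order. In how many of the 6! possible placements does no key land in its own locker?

265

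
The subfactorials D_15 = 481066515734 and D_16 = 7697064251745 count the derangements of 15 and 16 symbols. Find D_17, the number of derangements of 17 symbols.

130850092279664

D_17 = (17-1)·(D_16 + D_15) = 16·(7697064251745 + 481066515734) = 16·8178130767479 = 130850092279664.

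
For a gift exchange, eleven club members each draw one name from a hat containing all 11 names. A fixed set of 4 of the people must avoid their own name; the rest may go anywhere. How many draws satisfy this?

27422640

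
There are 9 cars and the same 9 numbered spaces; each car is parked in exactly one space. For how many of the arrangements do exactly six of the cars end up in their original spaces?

Pick the 6 fixed positions: C(9,6) = 84 ways.
The other 3 form a derangement: !3 = 2.
Total: 84 × 2 = 168.

168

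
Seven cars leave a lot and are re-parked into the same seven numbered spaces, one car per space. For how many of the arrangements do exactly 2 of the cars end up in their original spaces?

924

Choose which 2 of the 7 are fixed: C(7,2) = 21.
The remaining 5 must be deranged: !5 = 44.
Total: 21 × 44 = 924.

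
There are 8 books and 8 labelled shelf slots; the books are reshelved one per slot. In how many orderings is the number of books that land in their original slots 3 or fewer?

# with exactly i fixed is C(8,i)·!(8-i); sum over i=0..3:
  i=0: C(8,0)·!8 = 1·14833 = 14833
  i=1: C(8,1)·!7 = 8·1854 = 14832
  i=2: C(8,2)·!6 = 28·265 = 7420
  i=3: C(8,3)·!5 = 56·44 = 2464
Total = 39549.

39549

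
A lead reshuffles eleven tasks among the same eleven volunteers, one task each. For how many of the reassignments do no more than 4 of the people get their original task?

# with exactly i fixed is C(11,i)·!(11-i); sum over i=0..4:
  i=0: C(11,0)·!11 = 1·14684570 = 14684570
  i=1: C(11,1)·!10 = 11·1334961 = 14684571
  i=2: C(11,2)·!9 = 55·133496 = 7342280
  i=3: C(11,3)·!8 = 165·14833 = 2447445
  i=4: C(11,4)·!7 = 330·1854 = 611820
Total = 39770686.

39770686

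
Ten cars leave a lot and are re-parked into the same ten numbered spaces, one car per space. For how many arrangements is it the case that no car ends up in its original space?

1334961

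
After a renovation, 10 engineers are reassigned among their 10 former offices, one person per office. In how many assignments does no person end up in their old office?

1334961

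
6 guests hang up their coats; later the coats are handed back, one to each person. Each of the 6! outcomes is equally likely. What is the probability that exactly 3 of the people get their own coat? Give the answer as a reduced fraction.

Favorable outcomes: C(6,3)·!3 = 20·2 = 40.
Total outcomes: 6! = 720.
Probability = 40/720 = 1/18.

1/18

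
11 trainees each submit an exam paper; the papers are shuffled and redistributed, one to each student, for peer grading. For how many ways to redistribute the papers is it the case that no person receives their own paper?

Recurrence: !11 = 11·!10 + (-1)^11.
!11 = 11·1334961 - 1 = 14684570

14684570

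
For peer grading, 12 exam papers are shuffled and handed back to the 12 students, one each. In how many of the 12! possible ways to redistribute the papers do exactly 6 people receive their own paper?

244860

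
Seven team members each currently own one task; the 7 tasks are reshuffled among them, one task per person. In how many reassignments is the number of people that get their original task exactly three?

Choose which 3 of the 7 are fixed: C(7,3) = 35.
The remaining 4 must be deranged: !4 = 9.
Total: 35 × 9 = 315.

315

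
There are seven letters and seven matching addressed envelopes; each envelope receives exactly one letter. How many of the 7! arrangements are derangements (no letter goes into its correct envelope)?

1854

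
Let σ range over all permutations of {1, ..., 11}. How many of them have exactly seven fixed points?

Choose which 7 of the 11 are fixed: C(11,7) = 330.
The remaining 4 must be deranged: !4 = 9.
Total: 330 × 9 = 2970.

2970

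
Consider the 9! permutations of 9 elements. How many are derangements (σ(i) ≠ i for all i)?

133496

The number of derangements of 9 is !9 = Σ_{k=0}^{9} (-1)^k·9!/k!
= 9! - 9!/1! + 9!/2! - 9!/3! + 9!/4! - 9!/5! + 9!/6! - 9!/7! + 9!/8! - 9!/9!
= 362880 - 362880 + 181440 - 60480 + 15120 - 3024 + 504 - 72 + 9 - 1
= 133496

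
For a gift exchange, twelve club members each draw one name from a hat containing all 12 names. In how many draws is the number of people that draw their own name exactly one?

176214840

Choose which one of the 12 is fixed: C(12,1) = 12.
The other 11 form a derangement: !11 = 14684570.
Total: 12 × 14684570 = 176214840.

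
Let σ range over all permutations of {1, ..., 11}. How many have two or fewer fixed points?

36711421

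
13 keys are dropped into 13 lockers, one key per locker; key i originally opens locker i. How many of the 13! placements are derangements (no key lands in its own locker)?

2290792932

The subfactorial !13 = [13!/e] (nearest integer).
13! = 6227020800, and 6227020800/e ≈ 2290792932.07, so !13 = 2290792932.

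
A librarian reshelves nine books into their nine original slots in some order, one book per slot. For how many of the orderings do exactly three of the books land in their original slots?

Choose which 3 of the 9 are fixed: C(9,3) = 84.
The other 6 form a derangement: !6 = 265.
Total: 84 × 265 = 22260.

22260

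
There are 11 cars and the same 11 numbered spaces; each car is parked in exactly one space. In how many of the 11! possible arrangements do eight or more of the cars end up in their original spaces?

386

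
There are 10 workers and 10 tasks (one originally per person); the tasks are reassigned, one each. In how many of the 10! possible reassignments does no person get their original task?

1334961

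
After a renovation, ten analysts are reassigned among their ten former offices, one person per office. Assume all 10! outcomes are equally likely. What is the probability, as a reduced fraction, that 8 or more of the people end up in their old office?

23/1814400

Favorable outcomes: Σ_{i≥8} C(10,i)·!(10-i) = 45·1 + 10·0 + 1·1 = 46.
Total outcomes: 10! = 3628800.
Probability = 46/3628800 = 23/1814400.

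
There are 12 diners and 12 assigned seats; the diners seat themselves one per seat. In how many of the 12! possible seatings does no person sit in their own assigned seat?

The subfactorial !12 = [12!/e] (nearest integer).
12! = 479001600, and 479001600/e ≈ 176214840.93, so !12 = 176214841.

176214841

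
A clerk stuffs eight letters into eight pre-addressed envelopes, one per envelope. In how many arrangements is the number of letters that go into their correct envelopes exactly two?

7420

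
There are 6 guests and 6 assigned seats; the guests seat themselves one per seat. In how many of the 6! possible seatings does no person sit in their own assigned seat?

265

!6 is the nearest integer to 6!/e.
6! = 720, and 720/e ≈ 264.87, so !6 = 265.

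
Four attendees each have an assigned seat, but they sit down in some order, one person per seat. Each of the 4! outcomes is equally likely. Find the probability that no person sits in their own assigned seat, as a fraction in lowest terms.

3/8

Favorable outcomes: !4 = 9.
Total outcomes: 4! = 24.
Probability = 9/24 = 3/8.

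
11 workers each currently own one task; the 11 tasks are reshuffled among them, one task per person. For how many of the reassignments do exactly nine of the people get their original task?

55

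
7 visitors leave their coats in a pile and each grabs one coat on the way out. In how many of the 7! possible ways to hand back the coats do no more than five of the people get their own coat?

5039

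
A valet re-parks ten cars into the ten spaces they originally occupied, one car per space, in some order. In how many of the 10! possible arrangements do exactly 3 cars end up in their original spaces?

222480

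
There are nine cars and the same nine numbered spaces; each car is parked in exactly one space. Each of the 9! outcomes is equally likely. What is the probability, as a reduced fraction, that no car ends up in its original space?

16687/45360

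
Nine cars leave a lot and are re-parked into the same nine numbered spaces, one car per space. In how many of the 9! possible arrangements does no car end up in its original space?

By inclusion-exclusion, !9 = Σ (-1)^k · 9!/k! for k=0..9
= 9! - 9!/1! + 9!/2! - 9!/3! + 9!/4! - 9!/5! + 9!/6! - 9!/7! + 9!/8! - 9!/9!
= 362880 - 362880 + 181440 - 60480 + 15120 - 3024 + 504 - 72 + 9 - 1
= 133496

133496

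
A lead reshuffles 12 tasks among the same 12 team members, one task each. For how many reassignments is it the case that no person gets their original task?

176214841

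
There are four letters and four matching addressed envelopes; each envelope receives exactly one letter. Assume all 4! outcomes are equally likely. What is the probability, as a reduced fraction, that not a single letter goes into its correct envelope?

3/8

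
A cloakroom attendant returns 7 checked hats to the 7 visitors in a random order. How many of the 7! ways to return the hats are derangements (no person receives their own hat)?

Recurrence: !7 = 7·!6 + (-1)^7.
!7 = 7·265 - 1 = 1854

1854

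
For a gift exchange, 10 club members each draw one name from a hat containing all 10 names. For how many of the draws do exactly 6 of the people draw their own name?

1890

Pick the 6 fixed positions: C(10,6) = 210 ways.
The remaining 4 must be deranged: !4 = 9.
Total: 210 × 9 = 1890.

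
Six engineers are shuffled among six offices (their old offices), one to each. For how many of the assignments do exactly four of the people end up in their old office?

15

Pick the 4 fixed positions: C(6,4) = 15 ways.
The other 2 form a derangement: !2 = 1.
Total: 15 × 1 = 15.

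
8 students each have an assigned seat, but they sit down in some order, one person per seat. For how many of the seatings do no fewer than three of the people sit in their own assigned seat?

# with exactly i fixed is C(8,i)·!(8-i); sum over i=3..8:
  i=3: C(8,3)·!5 = 56·44 = 2464
  i=4: C(8,4)·!4 = 70·9 = 630
  i=5: C(8,5)·!3 = 56·2 = 112
  i=6: C(8,6)·!2 = 28·1 = 28
  i=7: C(8,7)·!1 = 8·0 = 0
  i=8: C(8,8)·!0 = 1·1 = 1
Total = 3235.

3235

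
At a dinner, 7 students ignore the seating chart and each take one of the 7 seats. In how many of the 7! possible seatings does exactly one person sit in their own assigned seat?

1855

Pick the single fixed position: C(7,1) = 7 ways.
The other 6 form a derangement: !6 = 265.
Total: 7 × 265 = 1855.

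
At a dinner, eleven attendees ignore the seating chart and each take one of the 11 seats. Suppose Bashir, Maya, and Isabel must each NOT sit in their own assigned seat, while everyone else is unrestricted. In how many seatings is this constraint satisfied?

30078720

Inclusion-exclusion on the 3 forbidden self-matches:
Σ_{j=0}^{3} (-1)^j C(3,j)(11-j)!
= C(3,0)·11! - C(3,1)·10! + C(3,2)·9! - C(3,3)·8!
= 39916800 - 10886400 + 1088640 - 40320
= 30078720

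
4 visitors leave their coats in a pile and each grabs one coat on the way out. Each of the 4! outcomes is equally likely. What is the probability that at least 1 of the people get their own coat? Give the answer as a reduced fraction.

Favorable outcomes: Σ_{i≥1} C(4,i)·!(4-i) = 4·2 + 6·1 + 4·0 + 1·1 = 15.
Total outcomes: 4! = 24.
Probability = 15/24 = 5/8.

5/8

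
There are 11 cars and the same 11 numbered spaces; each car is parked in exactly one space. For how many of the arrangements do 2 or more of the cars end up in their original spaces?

10547659

# with exactly i fixed is C(11,i)·!(11-i); sum over i=2..11:
  i=2: C(11,2)·!9 = 55·133496 = 7342280
  i=3: C(11,3)·!8 = 165·14833 = 2447445
  i=4: C(11,4)·!7 = 330·1854 = 611820
  i=5: C(11,5)·!6 = 462·265 = 122430
  i=6: C(11,6)·!5 = 462·44 = 20328
  i=7: C(11,7)·!4 = 330·9 = 2970
  i=8: C(11,8)·!3 = 165·2 = 330
  i=9: C(11,9)·!2 = 55·1 = 55
  i=10: C(11,10)·!1 = 11·0 = 0
  i=11: C(11,11)·!0 = 1·1 = 1
Total = 10547659.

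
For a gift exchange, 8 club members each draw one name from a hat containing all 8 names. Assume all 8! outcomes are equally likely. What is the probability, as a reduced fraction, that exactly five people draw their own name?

1/360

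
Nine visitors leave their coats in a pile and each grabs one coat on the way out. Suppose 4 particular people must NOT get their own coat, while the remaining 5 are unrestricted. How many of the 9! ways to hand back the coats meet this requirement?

229080

Let A_j be the event that the j-th constrained one is fixed. By inclusion-exclusion over the 4 events:
Σ_{j=0}^{4} (-1)^j C(4,j)(9-j)!
= C(4,0)·9! - C(4,1)·8! + C(4,2)·7! - C(4,3)·6! + C(4,4)·5!
= 362880 - 161280 + 30240 - 2880 + 120
= 229080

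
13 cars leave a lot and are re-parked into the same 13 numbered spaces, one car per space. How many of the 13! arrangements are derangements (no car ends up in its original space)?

2290792932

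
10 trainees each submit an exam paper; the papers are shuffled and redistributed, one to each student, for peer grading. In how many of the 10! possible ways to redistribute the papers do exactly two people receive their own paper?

Pick the 2 fixed positions: C(10,2) = 45 ways.
The remaining 8 must be deranged: !8 = 14833.
Total: 45 × 14833 = 667485.

667485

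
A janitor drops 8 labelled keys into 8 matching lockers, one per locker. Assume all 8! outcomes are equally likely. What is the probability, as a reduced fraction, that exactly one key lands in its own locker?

103/280

Favorable outcomes: C(8,1)·!7 = 8·1854 = 14832.
Total outcomes: 8! = 40320.
Probability = 14832/40320 = 103/280.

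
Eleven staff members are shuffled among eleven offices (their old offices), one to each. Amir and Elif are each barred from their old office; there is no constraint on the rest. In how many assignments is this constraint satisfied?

33022080

Let A_j be the event that the j-th constrained one is fixed. By inclusion-exclusion over the 2 events:
Σ_{j=0}^{2} (-1)^j C(2,j)(11-j)!
= C(2,0)·11! - C(2,1)·10! + C(2,2)·9!
= 39916800 - 7257600 + 362880
= 33022080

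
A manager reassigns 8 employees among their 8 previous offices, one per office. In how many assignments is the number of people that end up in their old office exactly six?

28

Pick the 6 fixed positions: C(8,6) = 28 ways.
The remaining 2 must be deranged: !2 = 1.
Total: 28 × 1 = 28.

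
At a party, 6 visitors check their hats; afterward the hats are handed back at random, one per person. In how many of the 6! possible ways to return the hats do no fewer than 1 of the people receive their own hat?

455

# with exactly i fixed is C(6,i)·!(6-i); sum over i=1..6:
  i=1: C(6,1)·!5 = 6·44 = 264
  i=2: C(6,2)·!4 = 15·9 = 135
  i=3: C(6,3)·!3 = 20·2 = 40
  i=4: C(6,4)·!2 = 15·1 = 15
  i=5: C(6,5)·!1 = 6·0 = 0
  i=6: C(6,6)·!0 = 1·1 = 1
Total = 455.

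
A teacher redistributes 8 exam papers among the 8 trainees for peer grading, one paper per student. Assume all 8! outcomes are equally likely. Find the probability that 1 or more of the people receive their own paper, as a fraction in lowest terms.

3641/5760

Favorable outcomes: Σ_{i≥1} C(8,i)·!(8-i) = 8·1854 + 28·265 + 56·44 + 70·9 + 56·2 + 28·1 + 8·0 + 1·1 = 25487.
Total outcomes: 8! = 40320.
Probability = 25487/40320 = 3641/5760.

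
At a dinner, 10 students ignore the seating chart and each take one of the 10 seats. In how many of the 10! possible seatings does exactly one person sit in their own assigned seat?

1334960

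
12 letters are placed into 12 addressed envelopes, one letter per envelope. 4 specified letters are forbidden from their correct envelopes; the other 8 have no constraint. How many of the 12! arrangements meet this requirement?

339696000

Let A_j be the event that the j-th constrained one is fixed. By inclusion-exclusion over the 4 events:
Σ_{j=0}^{4} (-1)^j C(4,j)(12-j)!
= C(4,0)·12! - C(4,1)·11! + C(4,2)·10! - C(4,3)·9! + C(4,4)·8!
= 479001600 - 159667200 + 21772800 - 1451520 + 40320
= 339696000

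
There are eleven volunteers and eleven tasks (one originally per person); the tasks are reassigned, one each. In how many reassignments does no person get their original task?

Recurrence: !11 = 11·!10 + (-1)^11.
!11 = 11·1334961 - 1 = 14684570

14684570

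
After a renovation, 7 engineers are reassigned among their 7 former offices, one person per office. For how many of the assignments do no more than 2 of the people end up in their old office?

4633

Sum C(7,i)·!(7-i) for i = 0..2:
  i=0: C(7,0)·!7 = 1·1854 = 1854
  i=1: C(7,1)·!6 = 7·265 = 1855
  i=2: C(7,2)·!5 = 21·44 = 924
Total = 4633.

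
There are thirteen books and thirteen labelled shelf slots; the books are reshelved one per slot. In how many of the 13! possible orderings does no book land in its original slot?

2290792932

!13 = 13! · Σ_{k=0}^{13} (-1)^k/k!
= 13! - 13!/1! + 13!/2! - 13!/3! + 13!/4! - 13!/5! + 13!/6! - 13!/7! + 13!/8! - 13!/9! + 13!/10! - 13!/11! + 13!/12! - 13!/13!
= 6227020800 - 6227020800 + 3113510400 - 1037836800 + 259459200 - 51891840 + 8648640 - 1235520 + 154440 - 17160 + 1716 - 156 + 13 - 1
= 2290792932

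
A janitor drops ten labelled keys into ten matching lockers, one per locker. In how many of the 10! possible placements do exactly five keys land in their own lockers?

11088

Choose which 5 of the 10 are fixed: C(10,5) = 252.
The remaining 5 must be deranged: !5 = 44.
Total: 252 × 44 = 11088.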